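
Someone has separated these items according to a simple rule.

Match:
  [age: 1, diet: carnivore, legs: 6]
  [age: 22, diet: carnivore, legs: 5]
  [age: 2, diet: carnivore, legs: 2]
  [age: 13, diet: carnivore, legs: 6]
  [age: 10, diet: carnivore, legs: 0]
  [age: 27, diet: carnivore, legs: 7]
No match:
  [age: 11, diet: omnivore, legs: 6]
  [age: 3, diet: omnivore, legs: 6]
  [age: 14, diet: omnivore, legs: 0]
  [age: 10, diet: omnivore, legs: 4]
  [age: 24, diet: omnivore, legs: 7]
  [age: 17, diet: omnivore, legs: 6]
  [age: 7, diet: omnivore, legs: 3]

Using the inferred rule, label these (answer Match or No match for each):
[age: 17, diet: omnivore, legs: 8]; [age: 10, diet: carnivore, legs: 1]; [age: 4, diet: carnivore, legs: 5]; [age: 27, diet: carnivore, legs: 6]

No match, Match, Match, Match

The rule appears to be: diet is carnivore.
[age: 17, diet: omnivore, legs: 8] — diet is omnivore, hence No match.
[age: 10, diet: carnivore, legs: 1] — diet is carnivore, hence Match.
[age: 4, diet: carnivore, legs: 5] — diet is carnivore, hence Match.
[age: 27, diet: carnivore, legs: 6] — diet is carnivore, hence Match.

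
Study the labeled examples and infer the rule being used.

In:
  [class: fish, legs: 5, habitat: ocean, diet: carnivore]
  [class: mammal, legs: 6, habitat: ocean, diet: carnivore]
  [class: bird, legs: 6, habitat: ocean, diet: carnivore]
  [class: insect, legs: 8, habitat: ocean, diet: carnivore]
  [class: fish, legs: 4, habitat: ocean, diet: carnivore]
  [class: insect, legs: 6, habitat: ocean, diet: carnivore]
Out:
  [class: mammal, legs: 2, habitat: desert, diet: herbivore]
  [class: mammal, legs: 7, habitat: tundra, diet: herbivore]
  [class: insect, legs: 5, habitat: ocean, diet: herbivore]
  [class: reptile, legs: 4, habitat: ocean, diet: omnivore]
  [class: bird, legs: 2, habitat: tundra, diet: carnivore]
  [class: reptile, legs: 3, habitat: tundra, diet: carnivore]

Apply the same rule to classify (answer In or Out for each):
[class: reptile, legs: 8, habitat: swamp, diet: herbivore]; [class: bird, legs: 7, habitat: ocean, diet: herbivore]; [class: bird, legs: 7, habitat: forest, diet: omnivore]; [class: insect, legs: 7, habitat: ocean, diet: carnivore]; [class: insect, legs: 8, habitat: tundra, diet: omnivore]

One predicate separates the groups cleanly: diet is carnivore AND habitat is ocean.
[class: reptile, legs: 8, habitat: swamp, diet: herbivore]: Out (diet is herbivore, habitat is swamp). [class: bird, legs: 7, habitat: ocean, diet: herbivore]: Out (diet is herbivore, habitat is ocean). [class: bird, legs: 7, habitat: forest, diet: omnivore]: Out (diet is omnivore, habitat is forest). [class: insect, legs: 7, habitat: ocean, diet: carnivore]: In (diet is carnivore, habitat is ocean). [class: insect, legs: 8, habitat: tundra, diet: omnivore]: Out (diet is omnivore, habitat is tundra).

Out, Out, Out, In, Out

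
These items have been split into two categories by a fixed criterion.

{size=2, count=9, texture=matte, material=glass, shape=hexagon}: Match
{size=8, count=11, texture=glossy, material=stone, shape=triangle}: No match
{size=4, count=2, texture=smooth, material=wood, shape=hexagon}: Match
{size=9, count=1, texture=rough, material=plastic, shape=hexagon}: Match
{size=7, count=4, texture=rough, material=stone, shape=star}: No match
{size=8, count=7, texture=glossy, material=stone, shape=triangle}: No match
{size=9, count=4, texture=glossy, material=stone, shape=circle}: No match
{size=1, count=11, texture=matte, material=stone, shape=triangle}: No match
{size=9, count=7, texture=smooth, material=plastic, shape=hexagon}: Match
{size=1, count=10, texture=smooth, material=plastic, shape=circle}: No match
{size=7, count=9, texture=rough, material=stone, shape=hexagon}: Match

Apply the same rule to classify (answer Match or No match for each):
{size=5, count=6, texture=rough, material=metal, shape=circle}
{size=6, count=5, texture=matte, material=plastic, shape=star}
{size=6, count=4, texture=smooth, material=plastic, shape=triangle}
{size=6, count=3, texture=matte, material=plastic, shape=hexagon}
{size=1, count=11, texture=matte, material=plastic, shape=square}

'Match' ⟺ shape is hexagon.
No match: {size=5, count=6, texture=rough, material=metal, shape=circle}, since shape is circle.
No match: {size=6, count=5, texture=matte, material=plastic, shape=star}, since shape is star.
No match: {size=6, count=4, texture=smooth, material=plastic, shape=triangle}, since shape is triangle.
Match: {size=6, count=3, texture=matte, material=plastic, shape=hexagon}, since shape is hexagon.
No match: {size=1, count=11, texture=matte, material=plastic, shape=square}, since shape is square.

No match, No match, No match, Match, No match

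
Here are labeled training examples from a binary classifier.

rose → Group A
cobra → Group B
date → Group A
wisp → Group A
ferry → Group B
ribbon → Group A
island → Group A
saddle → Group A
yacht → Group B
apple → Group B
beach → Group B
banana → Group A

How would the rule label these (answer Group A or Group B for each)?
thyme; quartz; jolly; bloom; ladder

Group B, Group A, Group B, Group B, Group A

One predicate separates the groups cleanly: even length.
thyme — length 5, hence Group B. quartz — length 6, hence Group A. jolly — length 5, hence Group B. bloom — length 5, hence Group B. ladder — length 6, hence Group A.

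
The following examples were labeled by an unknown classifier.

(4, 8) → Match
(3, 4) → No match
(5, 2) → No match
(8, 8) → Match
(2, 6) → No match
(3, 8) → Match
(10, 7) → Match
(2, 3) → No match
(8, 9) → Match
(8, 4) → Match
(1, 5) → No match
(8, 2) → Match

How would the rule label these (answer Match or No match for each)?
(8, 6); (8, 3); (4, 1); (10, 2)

Match, Match, No match, Match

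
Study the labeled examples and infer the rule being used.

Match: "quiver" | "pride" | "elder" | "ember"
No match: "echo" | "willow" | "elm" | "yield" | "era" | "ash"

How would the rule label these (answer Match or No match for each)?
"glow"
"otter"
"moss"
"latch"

The classifier is using: length ≥ 4 AND contains 'r'.
"glow" — length 4, no 'r', hence No match.
"otter" — length 5, has 'r', hence Match.
"moss" — length 4, no 'r', hence No match.
"latch" — length 5, no 'r', hence No match.

No match, Match, No match, No match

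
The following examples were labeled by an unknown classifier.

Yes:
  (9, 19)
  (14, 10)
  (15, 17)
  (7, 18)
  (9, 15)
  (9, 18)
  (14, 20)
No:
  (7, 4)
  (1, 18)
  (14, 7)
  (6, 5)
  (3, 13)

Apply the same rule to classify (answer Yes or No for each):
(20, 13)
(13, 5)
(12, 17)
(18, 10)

A rule that fits every label: sum ≥ 24 — true of each 'Yes' example, false of each 'No' one.
(20, 13) → 20+13 = 33 → Yes.
(13, 5) → 13+5 = 18 → No.
(12, 17) → 12+17 = 29 → Yes.
(18, 10) → 18+10 = 28 → Yes.

Yes, No, Yes, Yes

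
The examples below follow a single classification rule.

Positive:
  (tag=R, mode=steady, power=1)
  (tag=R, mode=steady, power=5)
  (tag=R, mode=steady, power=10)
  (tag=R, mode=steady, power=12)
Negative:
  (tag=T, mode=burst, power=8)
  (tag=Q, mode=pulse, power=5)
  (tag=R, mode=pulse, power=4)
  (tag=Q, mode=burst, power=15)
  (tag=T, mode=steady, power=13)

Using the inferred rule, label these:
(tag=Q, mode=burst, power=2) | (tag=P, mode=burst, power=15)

A rule that fits every label: tag is R AND mode is steady — true of each 'Positive' example, false of each 'Negative' one.
(tag=Q, mode=burst, power=2): tag is Q, mode is burst — fails this test, so Negative. (tag=P, mode=burst, power=15): tag is P, mode is burst — fails this test, so Negative.

Negative, Negative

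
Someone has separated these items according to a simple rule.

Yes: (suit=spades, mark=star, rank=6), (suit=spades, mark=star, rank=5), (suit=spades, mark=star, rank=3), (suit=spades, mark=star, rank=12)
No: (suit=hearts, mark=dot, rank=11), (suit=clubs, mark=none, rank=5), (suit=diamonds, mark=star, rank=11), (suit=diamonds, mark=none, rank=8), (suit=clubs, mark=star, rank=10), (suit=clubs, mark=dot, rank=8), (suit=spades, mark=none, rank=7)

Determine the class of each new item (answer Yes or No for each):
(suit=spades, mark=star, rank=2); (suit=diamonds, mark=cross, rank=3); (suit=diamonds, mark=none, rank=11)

The pattern is that an item is 'Yes' exactly when: suit is spades AND mark is star.
(suit=spades, mark=star, rank=2): suit is spades, mark is star — qualifies, so Yes.
(suit=diamonds, mark=cross, rank=3): suit is diamonds, mark is cross — doesn't qualify, so No.
(suit=diamonds, mark=none, rank=11): suit is diamonds, mark is none — doesn't qualify, so No.

Yes, No, No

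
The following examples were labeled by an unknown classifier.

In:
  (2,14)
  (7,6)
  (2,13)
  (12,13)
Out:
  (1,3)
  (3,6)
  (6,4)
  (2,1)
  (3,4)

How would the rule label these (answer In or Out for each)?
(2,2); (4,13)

Every 'In' example satisfies: sum ≥ 13. None of the 'Out' examples do.

Out, In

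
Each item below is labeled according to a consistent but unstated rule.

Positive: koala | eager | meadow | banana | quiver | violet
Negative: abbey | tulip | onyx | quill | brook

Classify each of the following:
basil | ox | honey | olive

Negative, Negative, Negative, Positive

The distinguishing property — has ≥ 3 vowels — holds for all the 'Positive' cases and none of the 'Negative' cases.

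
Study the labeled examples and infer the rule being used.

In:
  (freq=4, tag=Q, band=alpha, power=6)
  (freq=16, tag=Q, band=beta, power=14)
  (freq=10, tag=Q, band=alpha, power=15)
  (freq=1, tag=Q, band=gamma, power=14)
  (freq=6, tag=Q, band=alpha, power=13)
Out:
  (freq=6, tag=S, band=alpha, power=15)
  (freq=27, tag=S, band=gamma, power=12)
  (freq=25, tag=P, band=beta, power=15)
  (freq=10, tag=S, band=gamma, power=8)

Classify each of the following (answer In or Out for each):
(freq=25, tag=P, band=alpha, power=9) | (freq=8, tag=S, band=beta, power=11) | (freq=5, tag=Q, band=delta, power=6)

Checking candidate rules against both groups, what survives is: tag is Q.
Out: (freq=25, tag=P, band=alpha, power=9), since tag is P.
Out: (freq=8, tag=S, band=beta, power=11), since tag is S.
In: (freq=5, tag=Q, band=delta, power=6), since tag is Q.

Out, Out, In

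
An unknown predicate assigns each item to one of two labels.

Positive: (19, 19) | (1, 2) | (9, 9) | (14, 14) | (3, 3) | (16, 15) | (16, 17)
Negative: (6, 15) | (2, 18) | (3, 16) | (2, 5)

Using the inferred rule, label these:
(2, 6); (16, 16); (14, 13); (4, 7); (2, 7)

A rule that fits every label: |first − second| ≤ 1 — true of each 'Positive' example, false of each 'Negative' one.
(2, 6): Negative (|2−6| = 4). (16, 16): Positive (|16−16| = 0). (14, 13): Positive (|14−13| = 1). (4, 7): Negative (|4−7| = 3). (2, 7): Negative (|2−7| = 5).

Negative, Positive, Positive, Negative, Negative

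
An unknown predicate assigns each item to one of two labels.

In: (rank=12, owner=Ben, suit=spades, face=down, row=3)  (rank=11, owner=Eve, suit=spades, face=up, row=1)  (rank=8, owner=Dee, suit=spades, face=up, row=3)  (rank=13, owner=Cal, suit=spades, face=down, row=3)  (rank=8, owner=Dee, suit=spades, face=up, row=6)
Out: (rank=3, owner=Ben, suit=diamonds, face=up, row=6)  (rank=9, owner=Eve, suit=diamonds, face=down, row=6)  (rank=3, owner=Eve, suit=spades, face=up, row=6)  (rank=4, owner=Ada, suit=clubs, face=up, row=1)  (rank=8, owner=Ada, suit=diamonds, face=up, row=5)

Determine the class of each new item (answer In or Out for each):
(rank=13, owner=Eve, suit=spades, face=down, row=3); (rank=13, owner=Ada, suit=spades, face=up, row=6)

In, In

The pattern is that an item is 'In' exactly when: suit is spades AND rank ≥ 4.
In: (rank=13, owner=Eve, suit=spades, face=down, row=3), since suit is spades, rank = 13.
In: (rank=13, owner=Ada, suit=spades, face=up, row=6), since suit is spades, rank = 13.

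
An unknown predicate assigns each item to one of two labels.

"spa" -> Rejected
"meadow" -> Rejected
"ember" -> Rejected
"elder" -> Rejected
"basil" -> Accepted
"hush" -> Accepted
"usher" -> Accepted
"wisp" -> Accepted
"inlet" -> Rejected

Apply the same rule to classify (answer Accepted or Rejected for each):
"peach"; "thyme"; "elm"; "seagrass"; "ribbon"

One predicate separates the groups cleanly: length ≥ 4 AND contains 's'.
"peach": Rejected (length 5, no 's'). "thyme": Rejected (length 5, no 's'). "elm": Rejected (length 3, no 's'). "seagrass": Accepted (length 8, has 's'). "ribbon": Rejected (length 6, no 's').

Rejected, Rejected, Rejected, Accepted, Rejected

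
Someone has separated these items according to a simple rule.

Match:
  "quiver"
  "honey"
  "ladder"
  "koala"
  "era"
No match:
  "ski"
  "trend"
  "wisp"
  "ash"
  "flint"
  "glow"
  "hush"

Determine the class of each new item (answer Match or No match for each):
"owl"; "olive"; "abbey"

No match, Match, Match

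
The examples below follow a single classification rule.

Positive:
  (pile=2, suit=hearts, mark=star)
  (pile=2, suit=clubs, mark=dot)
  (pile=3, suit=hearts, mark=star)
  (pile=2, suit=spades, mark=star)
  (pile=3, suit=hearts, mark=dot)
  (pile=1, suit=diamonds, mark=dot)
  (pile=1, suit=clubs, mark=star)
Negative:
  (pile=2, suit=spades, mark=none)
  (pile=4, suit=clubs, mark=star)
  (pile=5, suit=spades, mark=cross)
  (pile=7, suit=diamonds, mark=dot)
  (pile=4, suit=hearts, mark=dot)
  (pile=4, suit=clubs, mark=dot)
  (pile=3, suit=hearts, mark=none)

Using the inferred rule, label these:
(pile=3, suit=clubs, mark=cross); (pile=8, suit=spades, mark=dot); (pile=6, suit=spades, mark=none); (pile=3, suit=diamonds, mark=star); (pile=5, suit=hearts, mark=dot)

Positive, Negative, Negative, Positive, Negative

Every 'Positive' example satisfies: mark is not none AND pile ≤ 3. None of the 'Negative' examples do.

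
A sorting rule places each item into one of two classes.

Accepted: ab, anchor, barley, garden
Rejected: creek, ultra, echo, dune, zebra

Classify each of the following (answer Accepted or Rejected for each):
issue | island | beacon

The simplest hypothesis consistent with all the labels is: even length AND contains 'a'.
issue → length 5, no 'a' → Rejected.
island → length 6, has 'a' → Accepted.
beacon → length 6, has 'a' → Accepted.

Rejected, Accepted, Accepted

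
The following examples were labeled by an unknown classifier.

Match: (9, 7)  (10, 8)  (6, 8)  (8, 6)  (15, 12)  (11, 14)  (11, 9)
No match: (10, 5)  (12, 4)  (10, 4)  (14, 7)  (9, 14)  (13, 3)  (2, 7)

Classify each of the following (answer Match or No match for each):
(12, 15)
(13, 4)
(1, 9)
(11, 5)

Match, No match, No match, No match

One predicate separates the groups cleanly: |first − second| ≤ 3.
(12, 15): |12−15| = 3 — checks out, so Match. (13, 4): |13−4| = 9 — does not satisfy this, so No match. (1, 9): |1−9| = 8 — does not satisfy this, so No match. (11, 5): |11−5| = 6 — does not satisfy this, so No match.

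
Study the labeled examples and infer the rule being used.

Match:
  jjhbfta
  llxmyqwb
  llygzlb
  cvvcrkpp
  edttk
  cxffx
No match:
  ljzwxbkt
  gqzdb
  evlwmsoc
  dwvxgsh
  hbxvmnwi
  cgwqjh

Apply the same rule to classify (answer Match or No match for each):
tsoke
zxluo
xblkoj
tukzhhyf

A rule that fits every label: has a double letter — true of each 'Match' example, false of each 'No match' one.
No match: tsoke, since no doubled letter. No match: zxluo, since no doubled letter. No match: xblkoj, since no doubled letter. Match: tukzhhyf, since 'hh' doubled.

No match, No match, No match, Match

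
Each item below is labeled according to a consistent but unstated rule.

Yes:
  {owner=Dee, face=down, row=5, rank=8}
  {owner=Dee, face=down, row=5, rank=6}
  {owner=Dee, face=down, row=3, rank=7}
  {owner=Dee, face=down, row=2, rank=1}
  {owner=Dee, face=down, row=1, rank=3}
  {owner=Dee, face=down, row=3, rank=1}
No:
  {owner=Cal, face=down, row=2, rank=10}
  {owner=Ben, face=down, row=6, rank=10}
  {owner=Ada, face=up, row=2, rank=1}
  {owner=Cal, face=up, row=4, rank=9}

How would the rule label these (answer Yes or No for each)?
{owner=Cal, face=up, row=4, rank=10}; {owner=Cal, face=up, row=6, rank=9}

The simplest hypothesis consistent with all the labels is: owner is Dee.
{owner=Cal, face=up, row=4, rank=10}: owner is Cal — doesn't qualify, so No. {owner=Cal, face=up, row=6, rank=9}: owner is Cal — doesn't qualify, so No.

No, No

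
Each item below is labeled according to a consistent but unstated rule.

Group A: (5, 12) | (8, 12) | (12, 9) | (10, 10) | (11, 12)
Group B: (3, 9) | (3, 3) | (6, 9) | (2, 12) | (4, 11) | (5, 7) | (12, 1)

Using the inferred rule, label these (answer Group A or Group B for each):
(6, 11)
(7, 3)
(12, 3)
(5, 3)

Group A, Group B, Group B, Group B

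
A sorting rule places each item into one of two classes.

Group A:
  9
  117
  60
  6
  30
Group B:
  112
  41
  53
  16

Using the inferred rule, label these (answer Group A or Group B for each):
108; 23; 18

Group A, Group B, Group A

A rule that fits every label: multiple of 3 — true of each 'Group A' example, false of each 'Group B' one.
108: 108 = 3·36 — fits, so Group A.
23: 23 = 3·7 + 2 — fails the rule, so Group B.
18: 18 = 3·6 — fits, so Group A.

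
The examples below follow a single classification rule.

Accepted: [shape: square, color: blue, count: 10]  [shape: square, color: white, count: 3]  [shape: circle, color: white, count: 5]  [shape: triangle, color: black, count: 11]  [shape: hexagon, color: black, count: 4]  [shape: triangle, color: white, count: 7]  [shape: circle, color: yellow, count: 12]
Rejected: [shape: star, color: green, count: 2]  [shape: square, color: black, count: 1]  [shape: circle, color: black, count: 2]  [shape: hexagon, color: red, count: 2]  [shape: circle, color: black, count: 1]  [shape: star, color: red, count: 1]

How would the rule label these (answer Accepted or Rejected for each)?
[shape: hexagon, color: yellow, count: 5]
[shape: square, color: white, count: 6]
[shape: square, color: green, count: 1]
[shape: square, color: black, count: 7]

Accepted, Accepted, Rejected, Accepted

Every 'Accepted' example satisfies: count ≥ 3. None of the 'Rejected' examples do.
[shape: hexagon, color: yellow, count: 5] → count = 5 → Accepted.
[shape: square, color: white, count: 6] → count = 6 → Accepted.
[shape: square, color: green, count: 1] → count = 1 → Rejected.
[shape: square, color: black, count: 7] → count = 7 → Accepted.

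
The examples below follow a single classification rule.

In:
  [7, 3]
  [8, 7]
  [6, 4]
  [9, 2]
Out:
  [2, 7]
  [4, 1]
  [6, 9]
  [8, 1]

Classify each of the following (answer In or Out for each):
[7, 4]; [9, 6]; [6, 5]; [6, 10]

One predicate separates the groups cleanly: first > second AND sum ≥ 10.

In, In, In, Out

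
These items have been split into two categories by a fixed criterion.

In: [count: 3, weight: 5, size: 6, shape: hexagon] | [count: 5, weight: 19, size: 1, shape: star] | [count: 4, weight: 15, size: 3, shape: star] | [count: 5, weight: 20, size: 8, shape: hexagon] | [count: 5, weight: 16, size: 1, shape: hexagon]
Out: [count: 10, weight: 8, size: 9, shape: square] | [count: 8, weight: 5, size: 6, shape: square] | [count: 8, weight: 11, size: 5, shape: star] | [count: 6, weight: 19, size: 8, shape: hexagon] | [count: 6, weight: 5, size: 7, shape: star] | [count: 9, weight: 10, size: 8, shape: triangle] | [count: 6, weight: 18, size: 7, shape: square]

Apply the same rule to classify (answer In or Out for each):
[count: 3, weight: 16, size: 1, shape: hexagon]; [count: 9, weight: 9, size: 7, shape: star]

In, Out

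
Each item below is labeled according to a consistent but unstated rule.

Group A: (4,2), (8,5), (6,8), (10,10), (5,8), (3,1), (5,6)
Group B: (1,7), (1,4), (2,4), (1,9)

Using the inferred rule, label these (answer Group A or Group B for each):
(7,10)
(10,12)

Group A, Group A

The simplest hypothesis consistent with all the labels is: first ≥ 3.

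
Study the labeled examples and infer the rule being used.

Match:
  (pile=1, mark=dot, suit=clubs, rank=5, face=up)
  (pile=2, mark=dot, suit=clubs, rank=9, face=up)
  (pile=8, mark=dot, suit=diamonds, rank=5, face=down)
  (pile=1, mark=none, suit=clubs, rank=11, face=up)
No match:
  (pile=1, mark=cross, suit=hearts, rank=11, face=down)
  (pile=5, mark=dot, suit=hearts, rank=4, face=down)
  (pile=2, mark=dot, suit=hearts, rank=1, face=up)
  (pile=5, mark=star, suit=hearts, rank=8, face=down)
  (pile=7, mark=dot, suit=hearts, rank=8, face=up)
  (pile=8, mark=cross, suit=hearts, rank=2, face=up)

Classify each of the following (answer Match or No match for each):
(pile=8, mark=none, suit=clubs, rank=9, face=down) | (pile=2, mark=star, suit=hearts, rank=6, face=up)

Match, No match

The pattern is that an item is 'Match' exactly when: suit is not hearts.
Match: (pile=8, mark=none, suit=clubs, rank=9, face=down), since suit is clubs. No match: (pile=2, mark=star, suit=hearts, rank=6, face=up), since suit is hearts.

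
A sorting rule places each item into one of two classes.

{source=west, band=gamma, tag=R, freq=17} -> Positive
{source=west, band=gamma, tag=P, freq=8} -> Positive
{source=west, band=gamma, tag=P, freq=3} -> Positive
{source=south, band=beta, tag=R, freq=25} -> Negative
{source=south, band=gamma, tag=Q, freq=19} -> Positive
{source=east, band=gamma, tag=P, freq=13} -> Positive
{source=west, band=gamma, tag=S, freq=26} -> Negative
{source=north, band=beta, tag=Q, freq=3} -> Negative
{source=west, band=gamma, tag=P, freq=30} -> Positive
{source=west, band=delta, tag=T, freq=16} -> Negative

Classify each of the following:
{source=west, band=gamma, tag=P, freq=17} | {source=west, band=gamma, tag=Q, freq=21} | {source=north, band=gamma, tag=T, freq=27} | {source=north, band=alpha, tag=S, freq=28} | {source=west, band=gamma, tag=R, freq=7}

A rule that fits every label: band is gamma AND freq ≠ 26 — true of each 'Positive' example, false of each 'Negative' one.
{source=west, band=gamma, tag=P, freq=17}: band is gamma, freq = 17 — qualifies, so Positive. {source=west, band=gamma, tag=Q, freq=21}: band is gamma, freq = 21 — qualifies, so Positive. {source=north, band=gamma, tag=T, freq=27}: band is gamma, freq = 27 — qualifies, so Positive. {source=north, band=alpha, tag=S, freq=28}: band is alpha, freq = 28 — does not satisfy this, so Negative. {source=west, band=gamma, tag=R, freq=7}: band is gamma, freq = 7 — qualifies, so Positive.

Positive, Positive, Positive, Negative, Positive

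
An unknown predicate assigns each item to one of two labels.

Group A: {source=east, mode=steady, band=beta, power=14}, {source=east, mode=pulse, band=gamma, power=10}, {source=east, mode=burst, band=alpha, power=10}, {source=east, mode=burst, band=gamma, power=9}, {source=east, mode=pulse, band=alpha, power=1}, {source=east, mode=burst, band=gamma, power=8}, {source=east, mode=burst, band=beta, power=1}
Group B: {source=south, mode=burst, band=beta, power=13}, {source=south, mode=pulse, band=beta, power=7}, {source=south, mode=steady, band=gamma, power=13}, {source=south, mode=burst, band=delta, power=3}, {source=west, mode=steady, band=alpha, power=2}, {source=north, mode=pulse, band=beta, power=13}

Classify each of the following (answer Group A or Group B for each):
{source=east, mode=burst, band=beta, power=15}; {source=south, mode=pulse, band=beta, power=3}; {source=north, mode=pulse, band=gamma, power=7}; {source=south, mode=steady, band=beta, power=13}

The simplest hypothesis consistent with all the labels is: source is east.
Group A: {source=east, mode=burst, band=beta, power=15}, since source is east. Group B: {source=south, mode=pulse, band=beta, power=3}, since source is south. Group B: {source=north, mode=pulse, band=gamma, power=7}, since source is north. Group B: {source=south, mode=steady, band=beta, power=13}, since source is south.

Group A, Group B, Group B, Group B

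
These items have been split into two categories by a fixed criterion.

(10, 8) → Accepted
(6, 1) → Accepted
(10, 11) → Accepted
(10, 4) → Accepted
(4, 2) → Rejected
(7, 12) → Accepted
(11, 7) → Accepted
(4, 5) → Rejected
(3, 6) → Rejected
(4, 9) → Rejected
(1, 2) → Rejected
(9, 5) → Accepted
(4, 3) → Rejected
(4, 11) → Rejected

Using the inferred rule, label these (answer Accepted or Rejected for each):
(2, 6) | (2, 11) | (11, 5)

Rejected, Rejected, Accepted

The simplest hypothesis consistent with all the labels is: first ≥ 5.
(2, 6): first 2 — does not pass, so Rejected.
(2, 11): first 2 — does not pass, so Rejected.
(11, 5): first 11 — matches, so Accepted.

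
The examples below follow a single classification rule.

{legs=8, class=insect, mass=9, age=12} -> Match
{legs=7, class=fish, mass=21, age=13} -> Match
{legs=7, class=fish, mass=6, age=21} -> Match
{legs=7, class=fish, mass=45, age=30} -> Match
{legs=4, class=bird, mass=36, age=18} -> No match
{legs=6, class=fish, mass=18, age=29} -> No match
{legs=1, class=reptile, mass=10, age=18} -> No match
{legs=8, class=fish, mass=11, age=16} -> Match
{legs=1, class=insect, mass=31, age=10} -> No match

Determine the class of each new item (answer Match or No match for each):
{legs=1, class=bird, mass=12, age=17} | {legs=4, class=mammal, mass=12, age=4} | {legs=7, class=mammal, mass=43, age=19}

The common property of the 'Match' items is: legs ≥ 7. No 'No match' item has it.
{legs=1, class=bird, mass=12, age=17}: No match (legs = 1).
{legs=4, class=mammal, mass=12, age=4}: No match (legs = 4).
{legs=7, class=mammal, mass=43, age=19}: Match (legs = 7).

No match, No match, Match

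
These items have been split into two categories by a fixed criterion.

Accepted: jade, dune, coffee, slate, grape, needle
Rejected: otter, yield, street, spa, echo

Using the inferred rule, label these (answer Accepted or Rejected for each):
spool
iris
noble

Rejected, Rejected, Accepted

Every 'Accepted' example satisfies: ends with 'e'. None of the 'Rejected' examples do.
spool: ends with 'l' — doesn't qualify, so Rejected.
iris: ends with 's' — doesn't qualify, so Rejected.
noble: ends with 'e' — has this property, so Accepted.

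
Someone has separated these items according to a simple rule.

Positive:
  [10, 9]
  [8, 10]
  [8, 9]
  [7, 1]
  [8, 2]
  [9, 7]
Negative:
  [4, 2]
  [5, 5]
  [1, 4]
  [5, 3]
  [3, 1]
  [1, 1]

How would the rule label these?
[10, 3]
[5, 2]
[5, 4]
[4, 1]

Positive, Negative, Negative, Negative

The classifier is using: first ≥ 7.
[10, 3] — first 10, hence Positive. [5, 2] — first 5, hence Negative. [5, 4] — first 5, hence Negative. [4, 1] — first 4, hence Negative.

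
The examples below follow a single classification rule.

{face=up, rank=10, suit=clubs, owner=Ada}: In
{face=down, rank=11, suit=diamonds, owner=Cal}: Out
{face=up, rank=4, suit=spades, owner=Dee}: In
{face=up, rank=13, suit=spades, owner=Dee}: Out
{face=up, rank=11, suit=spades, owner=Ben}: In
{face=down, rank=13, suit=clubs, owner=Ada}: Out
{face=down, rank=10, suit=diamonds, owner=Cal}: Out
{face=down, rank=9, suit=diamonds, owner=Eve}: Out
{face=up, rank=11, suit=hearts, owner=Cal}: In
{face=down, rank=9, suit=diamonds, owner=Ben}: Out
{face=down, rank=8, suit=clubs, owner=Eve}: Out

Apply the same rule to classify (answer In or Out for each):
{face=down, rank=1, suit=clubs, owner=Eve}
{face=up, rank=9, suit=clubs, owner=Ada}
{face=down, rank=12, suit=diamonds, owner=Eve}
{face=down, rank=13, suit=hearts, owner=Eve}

Every 'In' example satisfies: face is up AND rank ≤ 11. None of the 'Out' examples do.
{face=down, rank=1, suit=clubs, owner=Eve}: face is down, rank = 1, does not satisfy this → Out.
{face=up, rank=9, suit=clubs, owner=Ada}: face is up, rank = 9, meets the rule → In.
{face=down, rank=12, suit=diamonds, owner=Eve}: face is down, rank = 12, does not satisfy this → Out.
{face=down, rank=13, suit=hearts, owner=Eve}: face is down, rank = 13, does not satisfy this → Out.

Out, In, Out, Out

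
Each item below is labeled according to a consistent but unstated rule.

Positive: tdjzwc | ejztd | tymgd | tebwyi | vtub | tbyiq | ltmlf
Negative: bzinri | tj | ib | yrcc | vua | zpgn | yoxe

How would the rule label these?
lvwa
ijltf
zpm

A rule that fits every label: length ≥ 3 AND contains 't' — true of each 'Positive' example, false of each 'Negative' one.
lvwa → length 4, no 't' → Negative. ijltf → length 5, has 't' → Positive. zpm → length 3, no 't' → Negative.

Negative, Positive, Negative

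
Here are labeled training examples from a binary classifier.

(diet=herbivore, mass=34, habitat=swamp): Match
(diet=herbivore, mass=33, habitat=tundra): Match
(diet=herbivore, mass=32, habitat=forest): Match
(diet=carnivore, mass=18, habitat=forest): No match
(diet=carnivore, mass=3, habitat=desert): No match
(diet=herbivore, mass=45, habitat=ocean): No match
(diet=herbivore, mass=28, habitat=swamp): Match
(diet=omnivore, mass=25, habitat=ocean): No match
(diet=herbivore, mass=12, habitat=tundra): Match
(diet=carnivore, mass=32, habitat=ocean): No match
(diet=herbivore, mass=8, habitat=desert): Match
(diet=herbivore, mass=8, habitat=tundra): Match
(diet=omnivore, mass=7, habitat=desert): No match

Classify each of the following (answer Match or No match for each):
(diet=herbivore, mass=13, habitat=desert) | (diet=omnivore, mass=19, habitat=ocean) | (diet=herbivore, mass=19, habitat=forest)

Match, No match, Match

The classifier is using: diet is herbivore AND mass ≤ 34.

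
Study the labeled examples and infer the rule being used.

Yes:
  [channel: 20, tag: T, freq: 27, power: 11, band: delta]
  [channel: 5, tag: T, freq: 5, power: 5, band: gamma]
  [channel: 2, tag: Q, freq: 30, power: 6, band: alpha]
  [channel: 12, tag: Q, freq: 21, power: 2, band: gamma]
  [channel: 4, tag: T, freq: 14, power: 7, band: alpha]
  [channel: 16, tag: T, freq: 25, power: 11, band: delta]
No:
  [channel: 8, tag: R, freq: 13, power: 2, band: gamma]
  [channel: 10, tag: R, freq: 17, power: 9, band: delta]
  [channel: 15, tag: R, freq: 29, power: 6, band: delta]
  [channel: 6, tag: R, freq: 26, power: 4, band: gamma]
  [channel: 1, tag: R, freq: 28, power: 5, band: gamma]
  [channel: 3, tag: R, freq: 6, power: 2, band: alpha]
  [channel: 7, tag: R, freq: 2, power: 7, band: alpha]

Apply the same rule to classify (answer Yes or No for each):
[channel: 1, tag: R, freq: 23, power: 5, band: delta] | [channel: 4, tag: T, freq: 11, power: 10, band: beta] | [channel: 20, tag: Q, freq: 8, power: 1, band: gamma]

The distinguishing property — tag is not R — holds for all the 'Yes' cases and none of the 'No' cases.
[channel: 1, tag: R, freq: 23, power: 5, band: delta] → tag is R → No.
[channel: 4, tag: T, freq: 11, power: 10, band: beta] → tag is T → Yes.
[channel: 20, tag: Q, freq: 8, power: 1, band: gamma] → tag is Q → Yes.

No, Yes, Yes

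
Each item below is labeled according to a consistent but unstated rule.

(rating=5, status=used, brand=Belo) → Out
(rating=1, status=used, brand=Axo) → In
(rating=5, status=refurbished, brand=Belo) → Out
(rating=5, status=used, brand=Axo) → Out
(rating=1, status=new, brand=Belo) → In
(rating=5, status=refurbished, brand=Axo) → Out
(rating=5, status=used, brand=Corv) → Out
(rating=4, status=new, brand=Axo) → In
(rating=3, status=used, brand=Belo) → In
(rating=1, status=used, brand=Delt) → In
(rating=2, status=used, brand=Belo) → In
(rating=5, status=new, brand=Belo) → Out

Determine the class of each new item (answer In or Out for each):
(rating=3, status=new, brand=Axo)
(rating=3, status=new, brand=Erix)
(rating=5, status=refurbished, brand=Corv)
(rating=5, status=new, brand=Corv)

In, In, Out, Out

'In' ⟺ rating ≤ 4.
In: (rating=3, status=new, brand=Axo), since rating = 3. In: (rating=3, status=new, brand=Erix), since rating = 3. Out: (rating=5, status=refurbished, brand=Corv), since rating = 5. Out: (rating=5, status=new, brand=Corv), since rating = 5.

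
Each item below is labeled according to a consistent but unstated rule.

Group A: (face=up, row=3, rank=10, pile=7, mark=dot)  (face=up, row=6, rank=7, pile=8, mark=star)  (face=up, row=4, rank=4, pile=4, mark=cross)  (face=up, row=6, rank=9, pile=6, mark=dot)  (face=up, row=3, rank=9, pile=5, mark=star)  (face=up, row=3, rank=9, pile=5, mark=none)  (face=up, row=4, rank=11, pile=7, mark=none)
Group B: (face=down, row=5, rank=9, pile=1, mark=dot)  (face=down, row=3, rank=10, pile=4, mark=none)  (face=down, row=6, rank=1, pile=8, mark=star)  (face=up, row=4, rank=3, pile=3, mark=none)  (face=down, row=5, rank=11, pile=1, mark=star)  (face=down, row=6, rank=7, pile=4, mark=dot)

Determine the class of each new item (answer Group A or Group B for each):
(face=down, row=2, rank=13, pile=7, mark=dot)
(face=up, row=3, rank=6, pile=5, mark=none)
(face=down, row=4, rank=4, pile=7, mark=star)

Rule: face is up AND pile ≥ 4. This holds for each 'Group A' example and fails for each 'Group B' one.

Group B, Group A, Group B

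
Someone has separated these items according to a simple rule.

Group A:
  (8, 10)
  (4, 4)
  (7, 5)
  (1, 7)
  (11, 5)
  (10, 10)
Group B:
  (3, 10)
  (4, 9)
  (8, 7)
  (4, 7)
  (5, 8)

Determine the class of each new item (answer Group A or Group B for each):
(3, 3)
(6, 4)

Group A, Group A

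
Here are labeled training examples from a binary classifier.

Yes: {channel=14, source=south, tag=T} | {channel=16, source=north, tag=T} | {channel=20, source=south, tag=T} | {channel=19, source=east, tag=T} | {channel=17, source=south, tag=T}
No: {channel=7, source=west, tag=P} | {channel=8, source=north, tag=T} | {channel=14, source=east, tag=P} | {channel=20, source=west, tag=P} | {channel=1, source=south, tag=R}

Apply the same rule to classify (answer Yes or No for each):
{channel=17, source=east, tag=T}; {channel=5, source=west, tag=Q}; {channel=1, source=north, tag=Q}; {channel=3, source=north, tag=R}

Yes, No, No, No

The classifier is using: tag is T AND channel ≥ 14.
{channel=17, source=east, tag=T}: tag is T, channel = 17 — meets the rule, so Yes.
{channel=5, source=west, tag=Q}: tag is Q, channel = 5 — does not satisfy this, so No.
{channel=1, source=north, tag=Q}: tag is Q, channel = 1 — does not satisfy this, so No.
{channel=3, source=north, tag=R}: tag is R, channel = 3 — does not satisfy this, so No.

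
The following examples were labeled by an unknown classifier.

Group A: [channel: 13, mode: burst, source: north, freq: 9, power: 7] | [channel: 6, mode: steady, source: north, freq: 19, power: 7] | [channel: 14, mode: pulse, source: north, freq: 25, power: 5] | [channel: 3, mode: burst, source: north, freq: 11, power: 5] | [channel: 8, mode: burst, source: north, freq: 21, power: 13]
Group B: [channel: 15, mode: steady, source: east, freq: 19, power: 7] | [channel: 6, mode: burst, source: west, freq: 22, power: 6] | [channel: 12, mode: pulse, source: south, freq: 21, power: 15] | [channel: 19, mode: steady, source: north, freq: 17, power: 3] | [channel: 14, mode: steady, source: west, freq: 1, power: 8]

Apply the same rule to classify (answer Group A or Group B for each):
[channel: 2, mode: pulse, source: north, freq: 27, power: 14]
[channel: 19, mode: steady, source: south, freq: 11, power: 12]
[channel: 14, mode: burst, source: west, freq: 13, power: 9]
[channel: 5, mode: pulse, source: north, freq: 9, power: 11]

The classifier is using: source is north AND power ≥ 5.
Group A: [channel: 2, mode: pulse, source: north, freq: 27, power: 14], since source is north, power = 14.
Group B: [channel: 19, mode: steady, source: south, freq: 11, power: 12], since source is south, power = 12.
Group B: [channel: 14, mode: burst, source: west, freq: 13, power: 9], since source is west, power = 9.
Group A: [channel: 5, mode: pulse, source: north, freq: 9, power: 11], since source is north, power = 11.

Group A, Group B, Group B, Group A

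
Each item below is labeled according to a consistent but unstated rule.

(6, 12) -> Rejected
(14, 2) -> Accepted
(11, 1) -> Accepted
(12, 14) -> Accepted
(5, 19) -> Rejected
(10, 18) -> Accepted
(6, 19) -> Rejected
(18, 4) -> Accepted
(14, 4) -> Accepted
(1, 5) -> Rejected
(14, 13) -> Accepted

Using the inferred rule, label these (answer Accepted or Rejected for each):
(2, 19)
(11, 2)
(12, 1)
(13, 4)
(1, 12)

Rejected, Accepted, Accepted, Accepted, Rejected

The pattern is that an item is 'Accepted' exactly when: first ≥ 10.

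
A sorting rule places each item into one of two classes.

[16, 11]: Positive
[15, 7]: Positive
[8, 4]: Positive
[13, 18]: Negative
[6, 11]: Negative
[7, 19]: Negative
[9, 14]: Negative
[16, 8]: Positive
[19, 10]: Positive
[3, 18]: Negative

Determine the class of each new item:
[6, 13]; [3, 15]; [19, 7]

The pattern is that an item is 'Positive' exactly when: first > second.
[6, 13] → 6 < 13 → Negative.
[3, 15] → 3 < 15 → Negative.
[19, 7] → 19 > 7 → Positive.

Negative, Negative, Positive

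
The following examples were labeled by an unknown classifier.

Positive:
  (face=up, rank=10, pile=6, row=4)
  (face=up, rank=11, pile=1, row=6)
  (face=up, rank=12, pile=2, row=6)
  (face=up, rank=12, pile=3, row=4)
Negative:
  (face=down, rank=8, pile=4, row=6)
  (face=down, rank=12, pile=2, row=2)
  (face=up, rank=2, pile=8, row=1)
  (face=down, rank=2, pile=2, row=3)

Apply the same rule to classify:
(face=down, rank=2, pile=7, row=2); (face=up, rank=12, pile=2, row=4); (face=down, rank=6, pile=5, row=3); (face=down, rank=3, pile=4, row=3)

The common property of the 'Positive' items is: face is up AND row ≥ 2. No 'Negative' item has it.
(face=down, rank=2, pile=7, row=2): Negative (face is down, row = 2). (face=up, rank=12, pile=2, row=4): Positive (face is up, row = 4). (face=down, rank=6, pile=5, row=3): Negative (face is down, row = 3). (face=down, rank=3, pile=4, row=3): Negative (face is down, row = 3).

Negative, Positive, Negative, Negative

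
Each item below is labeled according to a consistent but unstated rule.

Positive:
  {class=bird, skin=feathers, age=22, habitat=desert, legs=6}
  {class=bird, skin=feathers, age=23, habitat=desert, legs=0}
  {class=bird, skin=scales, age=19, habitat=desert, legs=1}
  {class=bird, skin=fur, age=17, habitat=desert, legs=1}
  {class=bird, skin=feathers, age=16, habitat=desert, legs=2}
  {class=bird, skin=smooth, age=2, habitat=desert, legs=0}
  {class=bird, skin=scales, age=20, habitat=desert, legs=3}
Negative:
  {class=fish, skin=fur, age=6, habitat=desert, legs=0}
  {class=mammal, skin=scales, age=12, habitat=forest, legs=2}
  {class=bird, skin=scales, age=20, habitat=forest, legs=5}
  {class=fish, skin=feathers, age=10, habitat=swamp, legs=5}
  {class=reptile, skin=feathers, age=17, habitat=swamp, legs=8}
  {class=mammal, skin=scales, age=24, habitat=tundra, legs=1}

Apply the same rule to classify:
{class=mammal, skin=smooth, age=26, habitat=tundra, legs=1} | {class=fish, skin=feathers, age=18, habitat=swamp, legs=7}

Negative, Negative

The pattern is that an item is 'Positive' exactly when: class is bird AND habitat is desert.
{class=mammal, skin=smooth, age=26, habitat=tundra, legs=1}: class is mammal, habitat is tundra, does not satisfy this → Negative. {class=fish, skin=feathers, age=18, habitat=swamp, legs=7}: class is fish, habitat is swamp, does not satisfy this → Negative.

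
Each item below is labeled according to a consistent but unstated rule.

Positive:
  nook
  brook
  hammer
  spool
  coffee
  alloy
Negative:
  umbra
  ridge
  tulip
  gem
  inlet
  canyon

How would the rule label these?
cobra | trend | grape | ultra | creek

Looking at the examples, the only property every 'Positive' case has and every 'Negative' case lacks is: has a double letter.

Negative, Negative, Negative, Negative, Positive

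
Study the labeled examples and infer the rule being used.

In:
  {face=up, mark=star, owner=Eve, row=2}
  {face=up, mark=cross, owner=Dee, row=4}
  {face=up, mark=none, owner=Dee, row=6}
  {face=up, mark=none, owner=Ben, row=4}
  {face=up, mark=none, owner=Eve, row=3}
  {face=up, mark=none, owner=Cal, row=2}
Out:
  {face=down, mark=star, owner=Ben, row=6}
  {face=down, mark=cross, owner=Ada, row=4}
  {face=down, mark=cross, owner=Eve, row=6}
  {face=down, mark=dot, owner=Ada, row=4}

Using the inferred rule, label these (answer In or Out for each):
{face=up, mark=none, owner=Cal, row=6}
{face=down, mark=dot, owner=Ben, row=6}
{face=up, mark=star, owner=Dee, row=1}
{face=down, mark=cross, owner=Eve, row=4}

In, Out, In, Out

The common property of the 'In' items is: face is up. No 'Out' item has it.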